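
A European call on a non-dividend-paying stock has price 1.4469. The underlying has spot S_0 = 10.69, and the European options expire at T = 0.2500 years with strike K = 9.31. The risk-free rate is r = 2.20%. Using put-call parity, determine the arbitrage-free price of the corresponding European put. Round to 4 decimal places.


Put-call parity: C - P = S_0 * exp(-qT) - K * exp(-rT).
S_0 * exp(-qT) = 10.6900 * 1.00000000 = 10.69000000
K * exp(-rT) = 9.3100 * 0.99451510 = 9.25893556
P = C - S*exp(-qT) + K*exp(-rT)
P = 1.4469 - 10.69000000 + 9.25893556 = 0.0158

Answer: Put price = 0.0158


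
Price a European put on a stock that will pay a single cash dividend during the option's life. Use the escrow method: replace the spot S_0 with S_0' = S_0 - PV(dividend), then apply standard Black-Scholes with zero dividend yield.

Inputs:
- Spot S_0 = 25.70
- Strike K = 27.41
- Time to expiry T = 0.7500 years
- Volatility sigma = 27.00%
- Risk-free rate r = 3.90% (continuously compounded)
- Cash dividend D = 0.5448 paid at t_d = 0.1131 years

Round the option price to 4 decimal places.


Answer: Price = 3.2103

Derivation:
PV(D) = D * exp(-r * t_d) = 0.5448 * 0.99559881 = 0.54240223
S_0' = S_0 - PV(D) = 25.7000 - 0.54240223 = 25.15759777
d1 = (ln(S_0'/K) + (r + sigma^2/2)*T) / (sigma*sqrt(T)) = -0.12470963
d2 = d1 - sigma*sqrt(T) = -0.35853649
exp(-rT) = 0.97117364
N(-d1) = 0.54962328; N(-d2) = 0.64002907
P = K * exp(-rT) * N(-d2) - S_0' * N(-d1) = 27.4100 * 0.97117364 * 0.64002907 - 25.15759777 * 0.54962328 = 3.2103


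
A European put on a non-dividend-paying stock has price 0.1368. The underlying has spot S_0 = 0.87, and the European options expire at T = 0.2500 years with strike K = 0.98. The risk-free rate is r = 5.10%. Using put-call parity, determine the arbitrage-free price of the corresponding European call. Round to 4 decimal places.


Put-call parity: C - P = S_0 * exp(-qT) - K * exp(-rT).
S_0 * exp(-qT) = 0.8700 * 1.00000000 = 0.87000000
K * exp(-rT) = 0.9800 * 0.98733094 = 0.96758432
C = P + S*exp(-qT) - K*exp(-rT)
C = 0.1368 + 0.87000000 - 0.96758432 = 0.0392

Answer: Call price = 0.0392


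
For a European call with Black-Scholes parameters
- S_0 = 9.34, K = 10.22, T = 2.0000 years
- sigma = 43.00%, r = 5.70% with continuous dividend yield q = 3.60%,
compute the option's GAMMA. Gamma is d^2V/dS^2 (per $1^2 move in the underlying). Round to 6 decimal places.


Answer: Gamma = 0.063725

Derivation:
d1 = 0.2250567417; d2 = -0.3830550901
phi(d1) = 0.3889658215; exp(-qT) = 0.9305308958; exp(-rT) = 0.8922579559
Gamma = exp(-qT) * phi(d1) / (S * sigma * sqrt(T)) = 0.9305308958 * 0.3889658215 / (9.3400 * 0.4300 * 1.4142135624) = 0.063725


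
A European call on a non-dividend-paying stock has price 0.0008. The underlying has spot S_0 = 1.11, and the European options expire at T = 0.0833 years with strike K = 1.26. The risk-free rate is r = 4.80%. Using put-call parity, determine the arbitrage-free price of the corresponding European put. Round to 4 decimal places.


Put-call parity: C - P = S_0 * exp(-qT) - K * exp(-rT).
S_0 * exp(-qT) = 1.1100 * 1.00000000 = 1.11000000
K * exp(-rT) = 1.2600 * 0.99600958 = 1.25497207
P = C - S*exp(-qT) + K*exp(-rT)
P = 0.0008 - 1.11000000 + 1.25497207 = 0.1458

Answer: Put price = 0.1458


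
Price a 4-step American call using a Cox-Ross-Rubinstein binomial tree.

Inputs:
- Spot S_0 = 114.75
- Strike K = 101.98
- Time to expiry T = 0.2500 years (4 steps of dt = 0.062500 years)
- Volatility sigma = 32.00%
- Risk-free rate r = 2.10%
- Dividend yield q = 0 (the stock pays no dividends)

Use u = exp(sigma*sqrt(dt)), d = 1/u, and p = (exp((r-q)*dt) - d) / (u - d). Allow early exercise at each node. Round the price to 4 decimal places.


dt = T/N = 0.062500
u = exp(sigma*sqrt(dt)) = 1.083287; d = 1/u = 0.923116
p = (exp((r-q)*dt) - d) / (u - d) = 0.488210
Discount per step: exp(-r*dt) = 0.998688
Stock lattice S(k, i) with i counting down-moves:
  k=0: S(0,0) = 114.7500
  k=1: S(1,0) = 124.3072; S(1,1) = 105.9276
  k=2: S(2,0) = 134.6604; S(2,1) = 114.7500; S(2,2) = 97.7835
  k=3: S(3,0) = 145.8758; S(3,1) = 124.3072; S(3,2) = 105.9276; S(3,3) = 90.2655
  k=4: S(4,0) = 158.0254; S(4,1) = 134.6604; S(4,2) = 114.7500; S(4,3) = 97.7835; S(4,4) = 83.3256
Terminal payoffs V(N, i) = max(S_T - K, 0):
  V(4,0) = 56.045411; V(4,1) = 32.680372; V(4,2) = 12.770000; V(4,3) = 0.000000; V(4,4) = 0.000000
Backward induction: V(k, i) = exp(-r*dt) * [p * V(k+1, i) + (1-p) * V(k+1, i+1)]; then take max(V_cont, immediate exercise) for American.
  V(3,0) = exp(-r*dt) * [p*56.045411 + (1-p)*32.680372] = 44.029601; exercise = 43.895840; V(3,0) = max -> 44.029601
  V(3,1) = exp(-r*dt) * [p*32.680372 + (1-p)*12.770000] = 22.460952; exercise = 22.327191; V(3,1) = max -> 22.460952
  V(3,2) = exp(-r*dt) * [p*12.770000 + (1-p)*0.000000] = 6.226270; exercise = 3.947601; V(3,2) = max -> 6.226270
  V(3,3) = exp(-r*dt) * [p*0.000000 + (1-p)*0.000000] = 0.000000; exercise = 0.000000; V(3,3) = max -> 0.000000
  V(2,0) = exp(-r*dt) * [p*44.029601 + (1-p)*22.460952] = 32.947719; exercise = 32.680372; V(2,0) = max -> 32.947719
  V(2,1) = exp(-r*dt) * [p*22.460952 + (1-p)*6.226270] = 14.133648; exercise = 12.770000; V(2,1) = max -> 14.133648
  V(2,2) = exp(-r*dt) * [p*6.226270 + (1-p)*0.000000] = 3.035743; exercise = 0.000000; V(2,2) = max -> 3.035743
  V(1,0) = exp(-r*dt) * [p*32.947719 + (1-p)*14.133648] = 23.288288; exercise = 22.327191; V(1,0) = max -> 23.288288
  V(1,1) = exp(-r*dt) * [p*14.133648 + (1-p)*3.035743] = 8.442767; exercise = 3.947601; V(1,1) = max -> 8.442767
  V(0,0) = exp(-r*dt) * [p*23.288288 + (1-p)*8.442767] = 15.669925; exercise = 12.770000; V(0,0) = max -> 15.669925

Answer: Price = V(0,0) = 15.6699


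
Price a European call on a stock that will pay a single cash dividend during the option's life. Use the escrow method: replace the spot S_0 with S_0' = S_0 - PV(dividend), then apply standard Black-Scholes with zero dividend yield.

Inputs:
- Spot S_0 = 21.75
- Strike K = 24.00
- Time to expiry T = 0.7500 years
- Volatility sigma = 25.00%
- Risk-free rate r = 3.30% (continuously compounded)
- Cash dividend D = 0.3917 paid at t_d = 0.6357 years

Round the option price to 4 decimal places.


PV(D) = D * exp(-r * t_d) = 0.3917 * 0.97924041 = 0.38356847
S_0' = S_0 - PV(D) = 21.7500 - 0.38356847 = 21.36643153
d1 = (ln(S_0'/K) + (r + sigma^2/2)*T) / (sigma*sqrt(T)) = -0.31428759
d2 = d1 - sigma*sqrt(T) = -0.53079394
exp(-rT) = 0.97555377
N(d1) = 0.37665131; N(d2) = 0.29778079
C = S_0' * N(d1) - K * exp(-rT) * N(d2) = 21.36643153 * 0.37665131 - 24.0000 * 0.97555377 * 0.29778079 = 1.0757

Answer: Price = 1.0757


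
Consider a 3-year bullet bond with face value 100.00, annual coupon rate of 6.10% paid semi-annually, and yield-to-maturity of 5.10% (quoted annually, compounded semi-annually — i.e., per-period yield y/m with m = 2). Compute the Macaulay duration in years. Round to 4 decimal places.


Coupon per period c = face * coupon_rate / m = 3.050000
Periods per year m = 2; per-period yield y/m = 0.025500
Number of cashflows N = 6
Cashflows (t years, CF_t, discount factor 1/(1+y/m)^(m*t), PV):
  t = 0.5000: CF_t = 3.050000, DF = 0.975134, PV = 2.974159
  t = 1.0000: CF_t = 3.050000, DF = 0.950886, PV = 2.900204
  t = 1.5000: CF_t = 3.050000, DF = 0.927242, PV = 2.828088
  t = 2.0000: CF_t = 3.050000, DF = 0.904185, PV = 2.757765
  t = 2.5000: CF_t = 3.050000, DF = 0.881702, PV = 2.689190
  t = 3.0000: CF_t = 103.050000, DF = 0.859777, PV = 88.600058
Price P = sum_t PV_t = 102.749463
Macaulay numerator sum_t t * PV_t:
  t * PV_t at t = 0.5000: 1.487079
  t * PV_t at t = 1.0000: 2.900204
  t * PV_t at t = 1.5000: 4.242131
  t * PV_t at t = 2.0000: 5.515529
  t * PV_t at t = 2.5000: 6.722975
  t * PV_t at t = 3.0000: 265.800175
Macaulay duration D = (sum_t t * PV_t) / P = 286.668094 / 102.749463 = 2.789972

Answer: Macaulay duration = 2.7900 years


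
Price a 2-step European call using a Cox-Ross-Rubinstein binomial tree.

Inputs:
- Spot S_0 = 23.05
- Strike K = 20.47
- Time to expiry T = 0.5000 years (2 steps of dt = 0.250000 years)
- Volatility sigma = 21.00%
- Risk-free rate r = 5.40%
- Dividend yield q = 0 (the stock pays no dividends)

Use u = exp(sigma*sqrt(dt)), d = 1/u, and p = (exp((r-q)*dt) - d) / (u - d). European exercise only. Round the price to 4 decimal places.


dt = T/N = 0.250000
u = exp(sigma*sqrt(dt)) = 1.110711; d = 1/u = 0.900325
p = (exp((r-q)*dt) - d) / (u - d) = 0.538377
Discount per step: exp(-r*dt) = 0.986591
Stock lattice S(k, i) with i counting down-moves:
  k=0: S(0,0) = 23.0500
  k=1: S(1,0) = 25.6019; S(1,1) = 20.7525
  k=2: S(2,0) = 28.4363; S(2,1) = 23.0500; S(2,2) = 18.6840
Terminal payoffs V(N, i) = max(S_T - K, 0):
  V(2,0) = 7.966279; V(2,1) = 2.580000; V(2,2) = 0.000000
Backward induction: V(k, i) = exp(-r*dt) * [p * V(k+1, i) + (1-p) * V(k+1, i+1)].
  V(1,0) = exp(-r*dt) * [p*7.966279 + (1-p)*2.580000] = 5.406368
  V(1,1) = exp(-r*dt) * [p*2.580000 + (1-p)*0.000000] = 1.370387
  V(0,0) = exp(-r*dt) * [p*5.406368 + (1-p)*1.370387] = 3.495753

Answer: Price = V(0,0) = 3.4958


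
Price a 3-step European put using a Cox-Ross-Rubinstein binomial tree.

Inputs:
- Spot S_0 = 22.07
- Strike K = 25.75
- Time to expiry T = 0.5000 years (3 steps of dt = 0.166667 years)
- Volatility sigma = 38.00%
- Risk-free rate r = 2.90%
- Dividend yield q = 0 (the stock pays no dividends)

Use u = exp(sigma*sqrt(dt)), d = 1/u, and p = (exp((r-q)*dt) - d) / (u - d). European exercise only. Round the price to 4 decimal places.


Answer: Price = V(0,0) = 4.3222

Derivation:
dt = T/N = 0.166667
u = exp(sigma*sqrt(dt)) = 1.167815; d = 1/u = 0.856300
p = (exp((r-q)*dt) - d) / (u - d) = 0.476847
Discount per step: exp(-r*dt) = 0.995178
Stock lattice S(k, i) with i counting down-moves:
  k=0: S(0,0) = 22.0700
  k=1: S(1,0) = 25.7737; S(1,1) = 18.8985
  k=2: S(2,0) = 30.0989; S(2,1) = 22.0700; S(2,2) = 16.1828
  k=3: S(3,0) = 35.1499; S(3,1) = 25.7737; S(3,2) = 18.8985; S(3,3) = 13.8574
Terminal payoffs V(N, i) = max(K - S_T, 0):
  V(3,0) = 0.000000; V(3,1) = 0.000000; V(3,2) = 6.851456; V(3,3) = 11.892645
Backward induction: V(k, i) = exp(-r*dt) * [p * V(k+1, i) + (1-p) * V(k+1, i+1)].
  V(2,0) = exp(-r*dt) * [p*0.000000 + (1-p)*0.000000] = 0.000000
  V(2,1) = exp(-r*dt) * [p*0.000000 + (1-p)*6.851456] = 3.567076
  V(2,2) = exp(-r*dt) * [p*6.851456 + (1-p)*11.892645] = 9.443017
  V(1,0) = exp(-r*dt) * [p*0.000000 + (1-p)*3.567076] = 1.857128
  V(1,1) = exp(-r*dt) * [p*3.567076 + (1-p)*9.443017] = 6.609070
  V(0,0) = exp(-r*dt) * [p*1.857128 + (1-p)*6.609070] = 4.322179


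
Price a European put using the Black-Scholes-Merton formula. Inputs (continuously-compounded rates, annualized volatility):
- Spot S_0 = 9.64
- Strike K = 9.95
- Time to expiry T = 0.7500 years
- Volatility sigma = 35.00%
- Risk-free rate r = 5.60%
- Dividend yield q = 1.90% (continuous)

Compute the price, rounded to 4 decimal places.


d1 = (ln(S/K) + (r - q + 0.5*sigma^2) * T) / (sigma * sqrt(T)) = 0.13868302
d2 = d1 - sigma * sqrt(T) = -0.16442587
exp(-rT) = 0.95886978; exp(-qT) = 0.98585105
P = K * exp(-rT) * N(-d2) - S_0 * exp(-qT) * N(-d1)
N(-d1) = 0.44485032; N(-d2) = 0.56530205
P = 9.9500 * 0.95886978 * 0.56530205 - 9.6400 * 0.98585105 * 0.44485032 = 1.1657

Answer: Price = 1.1657


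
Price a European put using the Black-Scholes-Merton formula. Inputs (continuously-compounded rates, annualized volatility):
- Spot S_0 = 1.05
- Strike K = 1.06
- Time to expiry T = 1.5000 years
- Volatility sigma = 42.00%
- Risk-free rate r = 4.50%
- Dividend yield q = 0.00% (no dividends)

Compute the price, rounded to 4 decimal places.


Answer: Price = 0.1788

Derivation:
d1 = (ln(S/K) + (r - q + 0.5*sigma^2) * T) / (sigma * sqrt(T)) = 0.36999204
d2 = d1 - sigma * sqrt(T) = -0.14440081
exp(-rT) = 0.93472772; exp(-qT) = 1.00000000
P = K * exp(-rT) * N(-d2) - S_0 * exp(-qT) * N(-d1)
N(-d1) = 0.35569421; N(-d2) = 0.55740801
P = 1.0600 * 0.93472772 * 0.55740801 - 1.0500 * 1.00000000 * 0.35569421 = 0.1788


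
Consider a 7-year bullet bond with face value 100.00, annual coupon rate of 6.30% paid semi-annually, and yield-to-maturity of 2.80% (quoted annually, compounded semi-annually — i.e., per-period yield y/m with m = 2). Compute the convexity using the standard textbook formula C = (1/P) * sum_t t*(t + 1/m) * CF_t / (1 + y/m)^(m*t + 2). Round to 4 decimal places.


Answer: Convexity = 40.4742

Derivation:
Coupon per period c = face * coupon_rate / m = 3.150000
Periods per year m = 2; per-period yield y/m = 0.014000
Number of cashflows N = 14
Cashflows (t years, CF_t, discount factor 1/(1+y/m)^(m*t), PV):
  t = 0.5000: CF_t = 3.150000, DF = 0.986193, PV = 3.106509
  t = 1.0000: CF_t = 3.150000, DF = 0.972577, PV = 3.063618
  t = 1.5000: CF_t = 3.150000, DF = 0.959149, PV = 3.021320
  t = 2.0000: CF_t = 3.150000, DF = 0.945906, PV = 2.979605
  t = 2.5000: CF_t = 3.150000, DF = 0.932847, PV = 2.938467
  t = 3.0000: CF_t = 3.150000, DF = 0.919967, PV = 2.897896
  t = 3.5000: CF_t = 3.150000, DF = 0.907265, PV = 2.857886
  t = 4.0000: CF_t = 3.150000, DF = 0.894739, PV = 2.818428
  t = 4.5000: CF_t = 3.150000, DF = 0.882386, PV = 2.779515
  t = 5.0000: CF_t = 3.150000, DF = 0.870203, PV = 2.741139
  t = 5.5000: CF_t = 3.150000, DF = 0.858188, PV = 2.703293
  t = 6.0000: CF_t = 3.150000, DF = 0.846339, PV = 2.665969
  t = 6.5000: CF_t = 3.150000, DF = 0.834654, PV = 2.629161
  t = 7.0000: CF_t = 103.150000, DF = 0.823130, PV = 84.905899
Price P = sum_t PV_t = 122.108703
Convexity numerator sum_t t*(t + 1/m) * CF_t / (1+y/m)^(m*t + 2):
  t = 0.5000: term = 1.510660
  t = 1.0000: term = 4.469408
  t = 1.5000: term = 8.815400
  t = 2.0000: term = 14.489481
  t = 2.5000: term = 21.434143
  t = 3.0000: term = 29.593492
  t = 3.5000: term = 38.913204
  t = 4.0000: term = 49.340496
  t = 4.5000: term = 60.824083
  t = 5.0000: term = 73.314147
  t = 5.5000: term = 86.762304
  t = 6.0000: term = 101.121567
  t = 6.5000: term = 116.346313
  t = 7.0000: term = 4335.320963
Convexity = (1/P) * sum = 4942.255662 / 122.108703 = 40.474230


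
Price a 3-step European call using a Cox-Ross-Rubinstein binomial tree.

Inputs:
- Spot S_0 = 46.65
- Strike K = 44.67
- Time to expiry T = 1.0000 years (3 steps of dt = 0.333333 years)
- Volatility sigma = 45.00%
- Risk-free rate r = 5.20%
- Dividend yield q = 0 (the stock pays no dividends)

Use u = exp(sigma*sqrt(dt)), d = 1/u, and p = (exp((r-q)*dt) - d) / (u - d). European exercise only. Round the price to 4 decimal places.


dt = T/N = 0.333333
u = exp(sigma*sqrt(dt)) = 1.296681; d = 1/u = 0.771200
p = (exp((r-q)*dt) - d) / (u - d) = 0.468684
Discount per step: exp(-r*dt) = 0.982816
Stock lattice S(k, i) with i counting down-moves:
  k=0: S(0,0) = 46.6500
  k=1: S(1,0) = 60.4902; S(1,1) = 35.9765
  k=2: S(2,0) = 78.4364; S(2,1) = 46.6500; S(2,2) = 27.7451
  k=3: S(3,0) = 101.7070; S(3,1) = 60.4902; S(3,2) = 35.9765; S(3,3) = 21.3970
Terminal payoffs V(N, i) = max(S_T - K, 0):
  V(3,0) = 57.036965; V(3,1) = 15.820150; V(3,2) = 0.000000; V(3,3) = 0.000000
Backward induction: V(k, i) = exp(-r*dt) * [p * V(k+1, i) + (1-p) * V(k+1, i+1)].
  V(2,0) = exp(-r*dt) * [p*57.036965 + (1-p)*15.820150] = 34.534013
  V(2,1) = exp(-r*dt) * [p*15.820150 + (1-p)*0.000000] = 7.287241
  V(2,2) = exp(-r*dt) * [p*0.000000 + (1-p)*0.000000] = 0.000000
  V(1,0) = exp(-r*dt) * [p*34.534013 + (1-p)*7.287241] = 19.712708
  V(1,1) = exp(-r*dt) * [p*7.287241 + (1-p)*0.000000] = 3.356725
  V(0,0) = exp(-r*dt) * [p*19.712708 + (1-p)*3.356725] = 10.833105

Answer: Price = V(0,0) = 10.8331


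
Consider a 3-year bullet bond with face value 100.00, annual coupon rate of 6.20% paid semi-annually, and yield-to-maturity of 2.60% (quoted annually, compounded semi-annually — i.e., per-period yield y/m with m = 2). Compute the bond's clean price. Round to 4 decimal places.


Coupon per period c = face * coupon_rate / m = 3.100000
Periods per year m = 2; per-period yield y/m = 0.013000
Number of cashflows N = 6
Cashflows (t years, CF_t, discount factor 1/(1+y/m)^(m*t), PV):
  t = 0.5000: CF_t = 3.100000, DF = 0.987167, PV = 3.060217
  t = 1.0000: CF_t = 3.100000, DF = 0.974498, PV = 3.020945
  t = 1.5000: CF_t = 3.100000, DF = 0.961992, PV = 2.982177
  t = 2.0000: CF_t = 3.100000, DF = 0.949647, PV = 2.943906
  t = 2.5000: CF_t = 3.100000, DF = 0.937460, PV = 2.906126
  t = 3.0000: CF_t = 103.100000, DF = 0.925429, PV = 95.411779
Price P = sum_t PV_t = 110.325150

Answer: Price = 110.3251


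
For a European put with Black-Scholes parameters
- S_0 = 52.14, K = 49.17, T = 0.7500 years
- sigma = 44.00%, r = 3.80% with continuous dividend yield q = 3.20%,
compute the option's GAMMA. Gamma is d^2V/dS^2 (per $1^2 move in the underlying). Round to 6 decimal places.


d1 = 0.3562480187; d2 = -0.0248031589
phi(d1) = 0.3744133572; exp(-qT) = 0.9762857098; exp(-rT) = 0.9719022941
Gamma = exp(-qT) * phi(d1) / (S * sigma * sqrt(T)) = 0.9762857098 * 0.3744133572 / (52.1400 * 0.4400 * 0.8660254038) = 0.018398

Answer: Gamma = 0.018398


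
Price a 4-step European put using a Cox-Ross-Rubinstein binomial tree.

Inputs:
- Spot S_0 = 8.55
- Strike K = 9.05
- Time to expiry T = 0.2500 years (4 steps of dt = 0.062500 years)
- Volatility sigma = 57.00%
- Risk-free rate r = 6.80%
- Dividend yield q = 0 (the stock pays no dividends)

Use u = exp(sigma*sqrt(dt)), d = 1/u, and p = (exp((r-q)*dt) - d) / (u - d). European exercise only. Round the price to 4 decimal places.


Answer: Price = V(0,0) = 1.1854

Derivation:
dt = T/N = 0.062500
u = exp(sigma*sqrt(dt)) = 1.153153; d = 1/u = 0.867188
p = (exp((r-q)*dt) - d) / (u - d) = 0.479329
Discount per step: exp(-r*dt) = 0.995759
Stock lattice S(k, i) with i counting down-moves:
  k=0: S(0,0) = 8.5500
  k=1: S(1,0) = 9.8595; S(1,1) = 7.4145
  k=2: S(2,0) = 11.3695; S(2,1) = 8.5500; S(2,2) = 6.4297
  k=3: S(3,0) = 13.1107; S(3,1) = 9.8595; S(3,2) = 7.4145; S(3,3) = 5.5758
  k=4: S(4,0) = 15.1187; S(4,1) = 11.3695; S(4,2) = 8.5500; S(4,3) = 6.4297; S(4,4) = 4.8352
Terminal payoffs V(N, i) = max(K - S_T, 0):
  V(4,0) = 0.000000; V(4,1) = 0.000000; V(4,2) = 0.500000; V(4,3) = 2.620278; V(4,4) = 4.214757
Backward induction: V(k, i) = exp(-r*dt) * [p * V(k+1, i) + (1-p) * V(k+1, i+1)].
  V(3,0) = exp(-r*dt) * [p*0.000000 + (1-p)*0.000000] = 0.000000
  V(3,1) = exp(-r*dt) * [p*0.000000 + (1-p)*0.500000] = 0.259232
  V(3,2) = exp(-r*dt) * [p*0.500000 + (1-p)*2.620278] = 1.597166
  V(3,3) = exp(-r*dt) * [p*2.620278 + (1-p)*4.214757] = 3.435844
  V(2,0) = exp(-r*dt) * [p*0.000000 + (1-p)*0.259232] = 0.134402
  V(2,1) = exp(-r*dt) * [p*0.259232 + (1-p)*1.597166] = 0.951802
  V(2,2) = exp(-r*dt) * [p*1.597166 + (1-p)*3.435844] = 2.543679
  V(1,0) = exp(-r*dt) * [p*0.134402 + (1-p)*0.951802] = 0.557624
  V(1,1) = exp(-r*dt) * [p*0.951802 + (1-p)*2.543679] = 1.773095
  V(0,0) = exp(-r*dt) * [p*0.557624 + (1-p)*1.773095] = 1.185436


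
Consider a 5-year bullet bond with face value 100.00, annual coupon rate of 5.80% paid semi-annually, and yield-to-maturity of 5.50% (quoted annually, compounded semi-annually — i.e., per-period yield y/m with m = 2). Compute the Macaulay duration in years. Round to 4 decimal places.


Coupon per period c = face * coupon_rate / m = 2.900000
Periods per year m = 2; per-period yield y/m = 0.027500
Number of cashflows N = 10
Cashflows (t years, CF_t, discount factor 1/(1+y/m)^(m*t), PV):
  t = 0.5000: CF_t = 2.900000, DF = 0.973236, PV = 2.822384
  t = 1.0000: CF_t = 2.900000, DF = 0.947188, PV = 2.746846
  t = 1.5000: CF_t = 2.900000, DF = 0.921838, PV = 2.673330
  t = 2.0000: CF_t = 2.900000, DF = 0.897166, PV = 2.601781
  t = 2.5000: CF_t = 2.900000, DF = 0.873154, PV = 2.532147
  t = 3.0000: CF_t = 2.900000, DF = 0.849785, PV = 2.464376
  t = 3.5000: CF_t = 2.900000, DF = 0.827041, PV = 2.398420
  t = 4.0000: CF_t = 2.900000, DF = 0.804906, PV = 2.334228
  t = 4.5000: CF_t = 2.900000, DF = 0.783364, PV = 2.271755
  t = 5.0000: CF_t = 102.900000, DF = 0.762398, PV = 78.450744
Price P = sum_t PV_t = 101.296011
Macaulay numerator sum_t t * PV_t:
  t * PV_t at t = 0.5000: 1.411192
  t * PV_t at t = 1.0000: 2.746846
  t * PV_t at t = 1.5000: 4.009994
  t * PV_t at t = 2.0000: 5.203561
  t * PV_t at t = 2.5000: 6.330366
  t * PV_t at t = 3.0000: 7.393129
  t * PV_t at t = 3.5000: 8.394469
  t * PV_t at t = 4.0000: 9.336914
  t * PV_t at t = 4.5000: 10.222898
  t * PV_t at t = 5.0000: 392.253722
Macaulay duration D = (sum_t t * PV_t) / P = 447.303093 / 101.296011 = 4.415802

Answer: Macaulay duration = 4.4158 years


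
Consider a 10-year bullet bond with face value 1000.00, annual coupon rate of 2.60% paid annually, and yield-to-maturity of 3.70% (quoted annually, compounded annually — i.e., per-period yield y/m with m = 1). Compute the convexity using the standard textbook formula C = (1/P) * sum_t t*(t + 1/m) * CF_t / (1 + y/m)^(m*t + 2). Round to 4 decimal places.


Answer: Convexity = 87.0658

Derivation:
Coupon per period c = face * coupon_rate / m = 26.000000
Periods per year m = 1; per-period yield y/m = 0.037000
Number of cashflows N = 10
Cashflows (t years, CF_t, discount factor 1/(1+y/m)^(m*t), PV):
  t = 1.0000: CF_t = 26.000000, DF = 0.964320, PV = 25.072324
  t = 2.0000: CF_t = 26.000000, DF = 0.929913, PV = 24.177747
  t = 3.0000: CF_t = 26.000000, DF = 0.896734, PV = 23.315089
  t = 4.0000: CF_t = 26.000000, DF = 0.864739, PV = 22.483210
  t = 5.0000: CF_t = 26.000000, DF = 0.833885, PV = 21.681013
  t = 6.0000: CF_t = 26.000000, DF = 0.804132, PV = 20.907438
  t = 7.0000: CF_t = 26.000000, DF = 0.775441, PV = 20.161463
  t = 8.0000: CF_t = 26.000000, DF = 0.747773, PV = 19.442106
  t = 9.0000: CF_t = 26.000000, DF = 0.721093, PV = 18.748414
  t = 10.0000: CF_t = 1026.000000, DF = 0.695364, PV = 713.443847
Price P = sum_t PV_t = 909.432652
Convexity numerator sum_t t*(t + 1/m) * CF_t / (1+y/m)^(m*t + 2):
  t = 1.0000: term = 46.630178
  t = 2.0000: term = 134.899262
  t = 3.0000: term = 260.172154
  t = 4.0000: term = 418.148752
  t = 5.0000: term = 604.843904
  t = 6.0000: term = 816.568434
  t = 7.0000: term = 1049.911197
  t = 8.0000: term = 1301.722107
  t = 9.0000: term = 1569.096079
  t = 10.0000: term = 72978.506156
Convexity = (1/P) * sum = 79180.498223 / 909.432652 = 87.065819


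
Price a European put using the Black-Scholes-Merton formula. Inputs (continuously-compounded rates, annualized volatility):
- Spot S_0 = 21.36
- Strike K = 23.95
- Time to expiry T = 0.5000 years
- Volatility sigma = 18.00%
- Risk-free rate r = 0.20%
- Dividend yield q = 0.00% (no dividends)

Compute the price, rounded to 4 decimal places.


d1 = (ln(S/K) + (r - q + 0.5*sigma^2) * T) / (sigma * sqrt(T)) = -0.82769449
d2 = d1 - sigma * sqrt(T) = -0.95497371
exp(-rT) = 0.99900050; exp(-qT) = 1.00000000
P = K * exp(-rT) * N(-d2) - S_0 * exp(-qT) * N(-d1)
N(-d1) = 0.79607823; N(-d2) = 0.83020450
P = 23.9500 * 0.99900050 * 0.83020450 - 21.3600 * 1.00000000 * 0.79607823 = 2.8593

Answer: Price = 2.8593


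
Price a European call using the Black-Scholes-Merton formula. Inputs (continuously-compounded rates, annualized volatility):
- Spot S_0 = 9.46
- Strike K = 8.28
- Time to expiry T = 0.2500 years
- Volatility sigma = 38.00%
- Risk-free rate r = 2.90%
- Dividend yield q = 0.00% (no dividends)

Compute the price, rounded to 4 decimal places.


Answer: Price = 1.4631

Derivation:
d1 = (ln(S/K) + (r - q + 0.5*sigma^2) * T) / (sigma * sqrt(T)) = 0.83436534
d2 = d1 - sigma * sqrt(T) = 0.64436534
exp(-rT) = 0.99277622; exp(-qT) = 1.00000000
C = S_0 * exp(-qT) * N(d1) - K * exp(-rT) * N(d2)
N(d1) = 0.79796243; N(d2) = 0.74033072
C = 9.4600 * 1.00000000 * 0.79796243 - 8.2800 * 0.99277622 * 0.74033072 = 1.4631


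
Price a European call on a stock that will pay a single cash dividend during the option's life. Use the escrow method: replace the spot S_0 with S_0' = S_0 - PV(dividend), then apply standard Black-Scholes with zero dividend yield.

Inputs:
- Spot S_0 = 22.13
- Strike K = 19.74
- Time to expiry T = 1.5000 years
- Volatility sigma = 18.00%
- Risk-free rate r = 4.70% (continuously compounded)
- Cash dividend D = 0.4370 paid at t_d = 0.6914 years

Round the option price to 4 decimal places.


PV(D) = D * exp(-r * t_d) = 0.4370 * 0.96802652 = 0.42302759
S_0' = S_0 - PV(D) = 22.1300 - 0.42302759 = 21.70697241
d1 = (ln(S_0'/K) + (r + sigma^2/2)*T) / (sigma*sqrt(T)) = 0.86088898
d2 = d1 - sigma*sqrt(T) = 0.64043490
exp(-rT) = 0.93192774
N(d1) = 0.80535040; N(d2) = 0.73905505
C = S_0' * N(d1) - K * exp(-rT) * N(d2) = 21.70697241 * 0.80535040 - 19.7400 * 0.93192774 * 0.73905505 = 3.8859

Answer: Price = 3.8859


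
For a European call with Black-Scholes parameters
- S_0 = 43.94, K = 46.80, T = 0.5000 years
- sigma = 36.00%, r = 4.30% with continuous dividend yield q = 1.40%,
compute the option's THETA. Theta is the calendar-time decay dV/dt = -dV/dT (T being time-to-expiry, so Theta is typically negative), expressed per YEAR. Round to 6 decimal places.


Answer: Theta = -4.871318

Derivation:
d1 = -0.0634751529; d2 = -0.3180335941
phi(d1) = 0.3981394012; exp(-qT) = 0.9930244429; exp(-rT) = 0.9787294775
Theta = -S*exp(-qT)*phi(d1)*sigma/(2*sqrt(T)) - r*K*exp(-rT)*N(d2) + q*S*exp(-qT)*N(d1)
N(d1) = 0.4746940722; N(d2) = 0.3752297272; sqrt(T) = 0.7071067812
Term 1 = -43.9400 * 0.9930244429 * 0.3981394012 * 0.3600 / (2 * 0.7071067812) = -4.4222435081
Term 2 = -0.0430 * 46.8000 * 0.9787294775 * 0.3752297272 = -0.7390506698
Term 3 = 0.0140 * 43.9400 * 0.9930244429 * 0.4746940722 = 0.2899758535
Theta = -4.4222435081 + (-0.7390506698) + (0.2899758535) = -4.871318


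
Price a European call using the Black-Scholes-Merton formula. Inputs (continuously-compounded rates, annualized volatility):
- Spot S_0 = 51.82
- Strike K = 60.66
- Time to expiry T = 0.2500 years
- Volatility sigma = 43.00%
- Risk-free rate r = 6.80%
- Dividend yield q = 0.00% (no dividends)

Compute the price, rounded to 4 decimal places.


Answer: Price = 1.8403

Derivation:
d1 = (ln(S/K) + (r - q + 0.5*sigma^2) * T) / (sigma * sqrt(T)) = -0.54602710
d2 = d1 - sigma * sqrt(T) = -0.76102710
exp(-rT) = 0.98314368; exp(-qT) = 1.00000000
C = S_0 * exp(-qT) * N(d1) - K * exp(-rT) * N(d2)
N(d1) = 0.29252365; N(d2) = 0.22332044
C = 51.8200 * 1.00000000 * 0.29252365 - 60.6600 * 0.98314368 * 0.22332044 = 1.8403


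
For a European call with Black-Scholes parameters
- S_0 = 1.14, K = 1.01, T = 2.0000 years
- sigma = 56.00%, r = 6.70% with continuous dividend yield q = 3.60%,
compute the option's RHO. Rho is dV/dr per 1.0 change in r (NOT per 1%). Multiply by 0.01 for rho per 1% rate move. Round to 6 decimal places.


d1 = 0.6271505955; d2 = -0.1648089995
phi(d1) = 0.3277194186; exp(-qT) = 0.9305308958; exp(-rT) = 0.8745900646
N(d2) = 0.4345471602
Rho = K*T*exp(-rT)*N(d2) = 1.0100 * 2.0000 * 0.8745900646 * 0.4345471602 = 0.767702

Answer: Rho = 0.767702


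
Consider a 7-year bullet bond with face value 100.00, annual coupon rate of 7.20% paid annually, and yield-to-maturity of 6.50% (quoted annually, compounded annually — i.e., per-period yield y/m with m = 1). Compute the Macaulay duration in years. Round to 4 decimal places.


Answer: Macaulay duration = 5.7637 years

Derivation:
Coupon per period c = face * coupon_rate / m = 7.200000
Periods per year m = 1; per-period yield y/m = 0.065000
Number of cashflows N = 7
Cashflows (t years, CF_t, discount factor 1/(1+y/m)^(m*t), PV):
  t = 1.0000: CF_t = 7.200000, DF = 0.938967, PV = 6.760563
  t = 2.0000: CF_t = 7.200000, DF = 0.881659, PV = 6.347947
  t = 3.0000: CF_t = 7.200000, DF = 0.827849, PV = 5.960513
  t = 4.0000: CF_t = 7.200000, DF = 0.777323, PV = 5.596726
  t = 5.0000: CF_t = 7.200000, DF = 0.729881, PV = 5.255142
  t = 6.0000: CF_t = 7.200000, DF = 0.685334, PV = 4.934406
  t = 7.0000: CF_t = 107.200000, DF = 0.643506, PV = 68.983866
Price P = sum_t PV_t = 103.839164
Macaulay numerator sum_t t * PV_t:
  t * PV_t at t = 1.0000: 6.760563
  t * PV_t at t = 2.0000: 12.695894
  t * PV_t at t = 3.0000: 17.881540
  t * PV_t at t = 4.0000: 22.386905
  t * PV_t at t = 5.0000: 26.275710
  t * PV_t at t = 6.0000: 29.606434
  t * PV_t at t = 7.0000: 482.887064
Macaulay duration D = (sum_t t * PV_t) / P = 598.494110 / 103.839164 = 5.763665


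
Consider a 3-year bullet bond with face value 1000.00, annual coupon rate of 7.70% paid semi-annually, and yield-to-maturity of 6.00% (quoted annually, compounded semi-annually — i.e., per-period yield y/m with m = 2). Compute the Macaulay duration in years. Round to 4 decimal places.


Answer: Macaulay duration = 2.7422 years

Derivation:
Coupon per period c = face * coupon_rate / m = 38.500000
Periods per year m = 2; per-period yield y/m = 0.030000
Number of cashflows N = 6
Cashflows (t years, CF_t, discount factor 1/(1+y/m)^(m*t), PV):
  t = 0.5000: CF_t = 38.500000, DF = 0.970874, PV = 37.378641
  t = 1.0000: CF_t = 38.500000, DF = 0.942596, PV = 36.289943
  t = 1.5000: CF_t = 38.500000, DF = 0.915142, PV = 35.232954
  t = 2.0000: CF_t = 38.500000, DF = 0.888487, PV = 34.206751
  t = 2.5000: CF_t = 38.500000, DF = 0.862609, PV = 33.210438
  t = 3.0000: CF_t = 1038.500000, DF = 0.837484, PV = 869.727401
Price P = sum_t PV_t = 1046.046127
Macaulay numerator sum_t t * PV_t:
  t * PV_t at t = 0.5000: 18.689320
  t * PV_t at t = 1.0000: 36.289943
  t * PV_t at t = 1.5000: 52.849431
  t * PV_t at t = 2.0000: 68.413503
  t * PV_t at t = 2.5000: 83.026095
  t * PV_t at t = 3.0000: 2609.182202
Macaulay duration D = (sum_t t * PV_t) / P = 2868.450494 / 1046.046127 = 2.742184


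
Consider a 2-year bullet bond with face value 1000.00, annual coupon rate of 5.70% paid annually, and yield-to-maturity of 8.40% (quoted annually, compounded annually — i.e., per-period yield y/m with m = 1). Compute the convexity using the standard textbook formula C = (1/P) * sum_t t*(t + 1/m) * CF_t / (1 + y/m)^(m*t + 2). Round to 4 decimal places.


Coupon per period c = face * coupon_rate / m = 57.000000
Periods per year m = 1; per-period yield y/m = 0.084000
Number of cashflows N = 2
Cashflows (t years, CF_t, discount factor 1/(1+y/m)^(m*t), PV):
  t = 1.0000: CF_t = 57.000000, DF = 0.922509, PV = 52.583026
  t = 2.0000: CF_t = 1057.000000, DF = 0.851023, PV = 899.531597
Price P = sum_t PV_t = 952.114623
Convexity numerator sum_t t*(t + 1/m) * CF_t / (1+y/m)^(m*t + 2):
  t = 1.0000: term = 89.498757
  t = 2.0000: term = 4593.133928
Convexity = (1/P) * sum = 4682.632685 / 952.114623 = 4.918140

Answer: Convexity = 4.9181


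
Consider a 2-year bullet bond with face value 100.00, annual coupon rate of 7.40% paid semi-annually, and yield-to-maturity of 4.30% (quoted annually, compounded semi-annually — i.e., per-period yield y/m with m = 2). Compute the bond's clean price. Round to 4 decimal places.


Answer: Price = 105.8806

Derivation:
Coupon per period c = face * coupon_rate / m = 3.700000
Periods per year m = 2; per-period yield y/m = 0.021500
Number of cashflows N = 4
Cashflows (t years, CF_t, discount factor 1/(1+y/m)^(m*t), PV):
  t = 0.5000: CF_t = 3.700000, DF = 0.978953, PV = 3.622124
  t = 1.0000: CF_t = 3.700000, DF = 0.958348, PV = 3.545888
  t = 1.5000: CF_t = 3.700000, DF = 0.938177, PV = 3.471256
  t = 2.0000: CF_t = 103.700000, DF = 0.918431, PV = 95.241291
Price P = sum_t PV_t = 105.880559


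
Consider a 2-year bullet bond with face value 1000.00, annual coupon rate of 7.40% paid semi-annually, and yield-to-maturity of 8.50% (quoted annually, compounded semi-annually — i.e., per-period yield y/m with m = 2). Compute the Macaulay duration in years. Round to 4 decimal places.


Coupon per period c = face * coupon_rate / m = 37.000000
Periods per year m = 2; per-period yield y/m = 0.042500
Number of cashflows N = 4
Cashflows (t years, CF_t, discount factor 1/(1+y/m)^(m*t), PV):
  t = 0.5000: CF_t = 37.000000, DF = 0.959233, PV = 35.491607
  t = 1.0000: CF_t = 37.000000, DF = 0.920127, PV = 34.044707
  t = 1.5000: CF_t = 37.000000, DF = 0.882616, PV = 32.656793
  t = 2.0000: CF_t = 1037.000000, DF = 0.846634, PV = 877.959539
Price P = sum_t PV_t = 980.152645
Macaulay numerator sum_t t * PV_t:
  t * PV_t at t = 0.5000: 17.745803
  t * PV_t at t = 1.0000: 34.044707
  t * PV_t at t = 1.5000: 48.985189
  t * PV_t at t = 2.0000: 1755.919078
Macaulay duration D = (sum_t t * PV_t) / P = 1856.694778 / 980.152645 = 1.894291

Answer: Macaulay duration = 1.8943 years


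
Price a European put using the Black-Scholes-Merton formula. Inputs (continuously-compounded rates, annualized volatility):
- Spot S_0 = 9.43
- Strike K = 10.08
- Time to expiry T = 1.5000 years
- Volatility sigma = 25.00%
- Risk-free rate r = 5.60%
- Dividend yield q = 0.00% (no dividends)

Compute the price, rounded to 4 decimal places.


Answer: Price = 1.0583

Derivation:
d1 = (ln(S/K) + (r - q + 0.5*sigma^2) * T) / (sigma * sqrt(T)) = 0.20973457
d2 = d1 - sigma * sqrt(T) = -0.09645165
exp(-rT) = 0.91943126; exp(-qT) = 1.00000000
P = K * exp(-rT) * N(-d2) - S_0 * exp(-qT) * N(-d1)
N(-d1) = 0.41693742; N(-d2) = 0.53841906
P = 10.0800 * 0.91943126 * 0.53841906 - 9.4300 * 1.00000000 * 0.41693742 = 1.0583


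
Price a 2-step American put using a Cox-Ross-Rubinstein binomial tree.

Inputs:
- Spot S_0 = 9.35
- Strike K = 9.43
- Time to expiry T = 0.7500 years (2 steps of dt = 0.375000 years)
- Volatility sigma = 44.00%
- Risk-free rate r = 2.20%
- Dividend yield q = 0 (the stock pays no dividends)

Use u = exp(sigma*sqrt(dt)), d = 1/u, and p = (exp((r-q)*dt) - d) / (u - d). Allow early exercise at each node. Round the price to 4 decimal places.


Answer: Price = V(0,0) = 1.2718

Derivation:
dt = T/N = 0.375000
u = exp(sigma*sqrt(dt)) = 1.309236; d = 1/u = 0.763804
p = (exp((r-q)*dt) - d) / (u - d) = 0.448232
Discount per step: exp(-r*dt) = 0.991784
Stock lattice S(k, i) with i counting down-moves:
  k=0: S(0,0) = 9.3500
  k=1: S(1,0) = 12.2414; S(1,1) = 7.1416
  k=2: S(2,0) = 16.0268; S(2,1) = 9.3500; S(2,2) = 5.4548
Terminal payoffs V(N, i) = max(K - S_T, 0):
  V(2,0) = 0.000000; V(2,1) = 0.080000; V(2,2) = 3.975240
Backward induction: V(k, i) = exp(-r*dt) * [p * V(k+1, i) + (1-p) * V(k+1, i+1)]; then take max(V_cont, immediate exercise) for American.
  V(1,0) = exp(-r*dt) * [p*0.000000 + (1-p)*0.080000] = 0.043779; exercise = 0.000000; V(1,0) = max -> 0.043779
  V(1,1) = exp(-r*dt) * [p*0.080000 + (1-p)*3.975240] = 2.210954; exercise = 2.288431; V(1,1) = max -> 2.288431
  V(0,0) = exp(-r*dt) * [p*0.043779 + (1-p)*2.288431] = 1.271771; exercise = 0.080000; V(0,0) = max -> 1.271771


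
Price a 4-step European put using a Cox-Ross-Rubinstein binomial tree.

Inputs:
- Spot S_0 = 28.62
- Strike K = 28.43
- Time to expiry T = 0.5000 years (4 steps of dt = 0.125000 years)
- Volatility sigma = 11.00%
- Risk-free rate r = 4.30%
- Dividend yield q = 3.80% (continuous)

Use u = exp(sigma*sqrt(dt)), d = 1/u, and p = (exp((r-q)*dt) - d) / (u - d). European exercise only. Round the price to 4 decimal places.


dt = T/N = 0.125000
u = exp(sigma*sqrt(dt)) = 1.039657; d = 1/u = 0.961856
p = (exp((r-q)*dt) - d) / (u - d) = 0.498314
Discount per step: exp(-r*dt) = 0.994639
Stock lattice S(k, i) with i counting down-moves:
  k=0: S(0,0) = 28.6200
  k=1: S(1,0) = 29.7550; S(1,1) = 27.5283
  k=2: S(2,0) = 30.9350; S(2,1) = 28.6200; S(2,2) = 26.4783
  k=3: S(3,0) = 32.1618; S(3,1) = 29.7550; S(3,2) = 27.5283; S(3,3) = 25.4683
  k=4: S(4,0) = 33.4372; S(4,1) = 30.9350; S(4,2) = 28.6200; S(4,3) = 26.4783; S(4,4) = 24.4968
Terminal payoffs V(N, i) = max(K - S_T, 0):
  V(4,0) = 0.000000; V(4,1) = 0.000000; V(4,2) = 0.000000; V(4,3) = 1.951740; V(4,4) = 3.933205
Backward induction: V(k, i) = exp(-r*dt) * [p * V(k+1, i) + (1-p) * V(k+1, i+1)].
  V(3,0) = exp(-r*dt) * [p*0.000000 + (1-p)*0.000000] = 0.000000
  V(3,1) = exp(-r*dt) * [p*0.000000 + (1-p)*0.000000] = 0.000000
  V(3,2) = exp(-r*dt) * [p*0.000000 + (1-p)*1.951740] = 0.973911
  V(3,3) = exp(-r*dt) * [p*1.951740 + (1-p)*3.933205] = 2.930021
  V(2,0) = exp(-r*dt) * [p*0.000000 + (1-p)*0.000000] = 0.000000
  V(2,1) = exp(-r*dt) * [p*0.000000 + (1-p)*0.973911] = 0.485978
  V(2,2) = exp(-r*dt) * [p*0.973911 + (1-p)*2.930021] = 1.944782
  V(1,0) = exp(-r*dt) * [p*0.000000 + (1-p)*0.485978] = 0.242501
  V(1,1) = exp(-r*dt) * [p*0.485978 + (1-p)*1.944782] = 1.211311
  V(0,0) = exp(-r*dt) * [p*0.242501 + (1-p)*1.211311] = 0.724634

Answer: Price = V(0,0) = 0.7246


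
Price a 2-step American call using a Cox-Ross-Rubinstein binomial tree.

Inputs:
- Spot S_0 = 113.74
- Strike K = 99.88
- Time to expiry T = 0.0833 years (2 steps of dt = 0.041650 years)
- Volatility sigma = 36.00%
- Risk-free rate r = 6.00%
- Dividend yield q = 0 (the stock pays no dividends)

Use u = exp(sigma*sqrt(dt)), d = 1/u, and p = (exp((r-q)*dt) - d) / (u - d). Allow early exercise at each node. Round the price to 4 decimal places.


Answer: Price = V(0,0) = 14.7789

Derivation:
dt = T/N = 0.041650
u = exp(sigma*sqrt(dt)) = 1.076236; d = 1/u = 0.929164
p = (exp((r-q)*dt) - d) / (u - d) = 0.498654
Discount per step: exp(-r*dt) = 0.997504
Stock lattice S(k, i) with i counting down-moves:
  k=0: S(0,0) = 113.7400
  k=1: S(1,0) = 122.4111; S(1,1) = 105.6831
  k=2: S(2,0) = 131.7433; S(2,1) = 113.7400; S(2,2) = 98.1969
Terminal payoffs V(N, i) = max(S_T - K, 0):
  V(2,0) = 31.863273; V(2,1) = 13.860000; V(2,2) = 0.000000
Backward induction: V(k, i) = exp(-r*dt) * [p * V(k+1, i) + (1-p) * V(k+1, i+1)]; then take max(V_cont, immediate exercise) for American.
  V(1,0) = exp(-r*dt) * [p*31.863273 + (1-p)*13.860000] = 22.780399; exercise = 22.531110; V(1,0) = max -> 22.780399
  V(1,1) = exp(-r*dt) * [p*13.860000 + (1-p)*0.000000] = 6.894090; exercise = 5.803116; V(1,1) = max -> 6.894090
  V(0,0) = exp(-r*dt) * [p*22.780399 + (1-p)*6.894090] = 14.778877; exercise = 13.860000; V(0,0) = max -> 14.778877


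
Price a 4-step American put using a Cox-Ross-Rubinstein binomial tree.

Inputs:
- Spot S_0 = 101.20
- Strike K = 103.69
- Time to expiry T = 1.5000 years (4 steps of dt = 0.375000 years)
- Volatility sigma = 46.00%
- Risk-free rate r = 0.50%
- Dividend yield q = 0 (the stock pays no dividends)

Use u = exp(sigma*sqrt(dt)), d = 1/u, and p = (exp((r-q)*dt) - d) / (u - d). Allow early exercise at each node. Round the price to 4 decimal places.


dt = T/N = 0.375000
u = exp(sigma*sqrt(dt)) = 1.325370; d = 1/u = 0.754507
p = (exp((r-q)*dt) - d) / (u - d) = 0.433327
Discount per step: exp(-r*dt) = 0.998127
Stock lattice S(k, i) with i counting down-moves:
  k=0: S(0,0) = 101.2000
  k=1: S(1,0) = 134.1274; S(1,1) = 76.3561
  k=2: S(2,0) = 177.7684; S(2,1) = 101.2000; S(2,2) = 57.6111
  k=3: S(3,0) = 235.6088; S(3,1) = 134.1274; S(3,2) = 76.3561; S(3,3) = 43.4680
  k=4: S(4,0) = 312.2687; S(4,1) = 177.7684; S(4,2) = 101.2000; S(4,3) = 57.6111; S(4,4) = 32.7969
Terminal payoffs V(N, i) = max(K - S_T, 0):
  V(4,0) = 0.000000; V(4,1) = 0.000000; V(4,2) = 2.490000; V(4,3) = 46.078851; V(4,4) = 70.893117
Backward induction: V(k, i) = exp(-r*dt) * [p * V(k+1, i) + (1-p) * V(k+1, i+1)]; then take max(V_cont, immediate exercise) for American.
  V(3,0) = exp(-r*dt) * [p*0.000000 + (1-p)*0.000000] = 0.000000; exercise = 0.000000; V(3,0) = max -> 0.000000
  V(3,1) = exp(-r*dt) * [p*0.000000 + (1-p)*2.490000] = 1.408373; exercise = 0.000000; V(3,1) = max -> 1.408373
  V(3,2) = exp(-r*dt) * [p*2.490000 + (1-p)*46.078851] = 27.139701; exercise = 27.333937; V(3,2) = max -> 27.333937
  V(3,3) = exp(-r*dt) * [p*46.078851 + (1-p)*70.893117] = 60.027774; exercise = 60.222010; V(3,3) = max -> 60.222010
  V(2,0) = exp(-r*dt) * [p*0.000000 + (1-p)*1.408373] = 0.796592; exercise = 0.000000; V(2,0) = max -> 0.796592
  V(2,1) = exp(-r*dt) * [p*1.408373 + (1-p)*27.333937] = 16.069538; exercise = 2.490000; V(2,1) = max -> 16.069538
  V(2,2) = exp(-r*dt) * [p*27.333937 + (1-p)*60.222010] = 45.884614; exercise = 46.078851; V(2,2) = max -> 46.078851
  V(1,0) = exp(-r*dt) * [p*0.796592 + (1-p)*16.069538] = 9.433657; exercise = 0.000000; V(1,0) = max -> 9.433657
  V(1,1) = exp(-r*dt) * [p*16.069538 + (1-p)*46.078851] = 33.013055; exercise = 27.333937; V(1,1) = max -> 33.013055
  V(0,0) = exp(-r*dt) * [p*9.433657 + (1-p)*33.013055] = 22.752770; exercise = 2.490000; V(0,0) = max -> 22.752770

Answer: Price = V(0,0) = 22.7528


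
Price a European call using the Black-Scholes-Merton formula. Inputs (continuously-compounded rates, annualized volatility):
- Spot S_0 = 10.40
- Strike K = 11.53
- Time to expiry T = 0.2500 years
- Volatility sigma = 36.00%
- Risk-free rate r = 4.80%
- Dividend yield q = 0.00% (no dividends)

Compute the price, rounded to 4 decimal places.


d1 = (ln(S/K) + (r - q + 0.5*sigma^2) * T) / (sigma * sqrt(T)) = -0.41636960
d2 = d1 - sigma * sqrt(T) = -0.59636960
exp(-rT) = 0.98807171; exp(-qT) = 1.00000000
C = S_0 * exp(-qT) * N(d1) - K * exp(-rT) * N(d2)
N(d1) = 0.33856978; N(d2) = 0.27546417
C = 10.4000 * 1.00000000 * 0.33856978 - 11.5300 * 0.98807171 * 0.27546417 = 0.3829

Answer: Price = 0.3829
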